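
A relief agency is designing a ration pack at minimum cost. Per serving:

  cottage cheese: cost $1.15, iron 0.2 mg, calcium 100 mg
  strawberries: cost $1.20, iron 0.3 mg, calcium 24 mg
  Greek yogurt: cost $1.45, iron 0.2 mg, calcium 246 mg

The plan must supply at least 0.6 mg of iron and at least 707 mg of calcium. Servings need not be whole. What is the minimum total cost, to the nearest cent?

The cheapest plan sits at a corner of the feasible region — with two constraints it uses at most two foods.
cottage cheese only: max(0.6/0.2, 707/100) = 7.07 servings → $8.13.
strawberries only: max(0.6/0.3, 707/24) = 29.46 servings → $35.35.
Greek yogurt only: max(0.6/0.2, 707/246) = 3 servings → $4.35.
cottage cheese + strawberries: intersection lies outside the first quadrant.
cottage cheese + Greek yogurt with both tight: 0.2123 servings and 2.788 servings → $4.29.
strawberries + Greek yogurt with both tight: 0.08986 servings and 2.865 servings → $4.26.
So the least-cost plan costs $4.26.

$4.26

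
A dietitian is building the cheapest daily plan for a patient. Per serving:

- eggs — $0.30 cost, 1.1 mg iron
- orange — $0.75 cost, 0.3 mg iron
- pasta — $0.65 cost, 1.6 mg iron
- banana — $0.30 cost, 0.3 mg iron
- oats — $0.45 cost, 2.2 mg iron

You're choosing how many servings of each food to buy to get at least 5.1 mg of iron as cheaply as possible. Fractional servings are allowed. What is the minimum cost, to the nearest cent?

Cost per mg of iron: oats $0.2045, eggs $0.2727, pasta $0.4062, banana $1.0000, orange $2.5000.
With no serving limits, use only oats: 5.1 mg / 2.2 mg = 2.318 servings × $0.45 = $1.04.

$1.04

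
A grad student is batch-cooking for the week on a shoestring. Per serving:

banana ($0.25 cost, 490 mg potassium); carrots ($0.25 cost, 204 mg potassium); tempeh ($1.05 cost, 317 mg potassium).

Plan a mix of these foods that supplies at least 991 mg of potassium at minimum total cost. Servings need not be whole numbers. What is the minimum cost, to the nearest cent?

Cost per mg of potassium: banana $0.0005, carrots $0.0012, tempeh $0.0033.
With no serving limits, use only banana: 991 mg / 490 mg = 2.022 servings × $0.25 = $0.51.

$0.51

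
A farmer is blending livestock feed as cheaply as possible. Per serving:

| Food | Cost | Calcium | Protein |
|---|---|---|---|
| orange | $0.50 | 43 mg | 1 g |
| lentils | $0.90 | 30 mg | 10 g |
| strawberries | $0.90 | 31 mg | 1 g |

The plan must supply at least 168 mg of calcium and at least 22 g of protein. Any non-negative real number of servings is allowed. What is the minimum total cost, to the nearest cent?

A basic optimal solution has at most two foods positive. Try each food alone and each pair with both targets met exactly.
orange only: max(168/43, 22/1) = 22 servings → $11.00.
lentils only: max(168/30, 22/10) = 5.6 servings → $5.04.
strawberries only: max(168/31, 22/1) = 22 servings → $19.80.
orange + lentils with both tight: 2.55 servings and 1.945 servings → $3.03.
orange + strawberries: intersection lies outside the first quadrant.
lentils + strawberries with both tight: 1.836 servings and 3.643 servings → $4.93.
Cheapest feasible corner: $3.03.

$3.03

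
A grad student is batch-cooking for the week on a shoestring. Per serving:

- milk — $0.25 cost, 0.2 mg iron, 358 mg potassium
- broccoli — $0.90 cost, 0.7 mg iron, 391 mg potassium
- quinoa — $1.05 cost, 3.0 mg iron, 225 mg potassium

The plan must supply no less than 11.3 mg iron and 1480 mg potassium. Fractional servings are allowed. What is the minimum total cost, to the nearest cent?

$4.29

Two binding constraints pin down two serving amounts, so the optimal mix uses at most two foods. The candidates are each food alone (scaled to the tighter of iron/potassium) and each pair with both constraints tight.
milk only: max(11.3/0.2, 1480/358) = 56.5 servings → $14.12.
broccoli only: max(11.3/0.7, 1480/391) = 16.14 servings → $14.53.
quinoa only: max(11.3/3.0, 1480/225) = 6.578 servings → $6.91.
milk + broccoli: the both-tight solution has a negative serving — not a feasible corner.
milk + quinoa with both tight: 1.844 servings and 3.644 servings → $4.29.
broccoli + quinoa with both tight: 1.869 servings and 3.331 servings → $5.18.
Cheapest feasible corner: $4.29.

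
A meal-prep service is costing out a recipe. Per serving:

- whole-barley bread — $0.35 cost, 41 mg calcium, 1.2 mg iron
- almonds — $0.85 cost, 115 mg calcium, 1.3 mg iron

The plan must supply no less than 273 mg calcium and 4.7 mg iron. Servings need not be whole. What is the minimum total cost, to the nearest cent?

Minimising a linear cost over {calcium ≥ 273, iron ≥ 4.7, servings ≥ 0} — the optimum is at a vertex, using one or two foods.
whole-barley bread only: max(273/41, 4.7/1.2) = 6.659 servings → $2.33.
almonds only: max(273/115, 4.7/1.3) = 3.615 servings → $3.07.
whole-barley bread + almonds with both tight: 2.191 servings and 1.593 servings → $2.12.
So the least-cost plan costs $2.12.

$2.12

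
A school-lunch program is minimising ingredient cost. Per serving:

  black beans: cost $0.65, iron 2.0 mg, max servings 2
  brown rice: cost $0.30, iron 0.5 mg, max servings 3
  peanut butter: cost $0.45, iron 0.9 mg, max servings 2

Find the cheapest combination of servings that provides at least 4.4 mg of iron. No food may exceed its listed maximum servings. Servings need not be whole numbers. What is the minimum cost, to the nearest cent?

$1.50

Cost per mg of iron: black beans $0.3250, peanut butter $0.5000, brown rice $0.6000.
Take 2 servings of black beans: +4.0 mg iron for $1.30 (total $1.30, still need 0.4 mg).
Take 0.4444 servings of peanut butter: +0.4 mg iron for $0.20 (total $1.50, still need 0.0 mg).
Filling from the cheapest source first is optimal under one linear minimum: $1.50.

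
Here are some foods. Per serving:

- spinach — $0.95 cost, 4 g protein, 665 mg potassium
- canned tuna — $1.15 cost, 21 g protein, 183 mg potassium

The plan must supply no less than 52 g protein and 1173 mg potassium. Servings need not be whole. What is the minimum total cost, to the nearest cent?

This is a tiny linear program; its minimum lies at a vertex of the feasible set. List the vertices and price them.
spinach only: max(52/4, 1173/665) = 13 servings → $12.35.
canned tuna only: max(52/21, 1173/183) = 6.41 servings → $7.37.
spinach + canned tuna with both tight: 1.142 servings and 2.259 servings → $3.68.
So the least-cost plan costs $3.68.

$3.68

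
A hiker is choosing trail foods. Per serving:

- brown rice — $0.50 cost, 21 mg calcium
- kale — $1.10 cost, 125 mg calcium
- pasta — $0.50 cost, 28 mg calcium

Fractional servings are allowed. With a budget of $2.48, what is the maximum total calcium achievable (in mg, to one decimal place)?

Calcium per dollar: kale 113.6, pasta 56, brown rice 42.
With no serving limits, spend the whole cost allowance on kale: $2.48 / $1.10 × 125 mg = 281.8 mg.

281.8 mg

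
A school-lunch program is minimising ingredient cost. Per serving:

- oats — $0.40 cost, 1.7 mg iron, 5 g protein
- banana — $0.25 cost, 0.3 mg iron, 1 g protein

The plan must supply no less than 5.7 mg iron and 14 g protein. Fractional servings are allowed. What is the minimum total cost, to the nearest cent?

$1.34

For a min-cost LP with two ≥-constraints, a basic feasible solution has at most two positive variables.
oats only: max(5.7/1.7, 14/5) = 3.353 servings → $1.34.
banana only: max(5.7/0.3, 14/1) = 19 servings → $4.75.
oats + banana: intersection lies outside the first quadrant.
So the least-cost plan costs $1.34.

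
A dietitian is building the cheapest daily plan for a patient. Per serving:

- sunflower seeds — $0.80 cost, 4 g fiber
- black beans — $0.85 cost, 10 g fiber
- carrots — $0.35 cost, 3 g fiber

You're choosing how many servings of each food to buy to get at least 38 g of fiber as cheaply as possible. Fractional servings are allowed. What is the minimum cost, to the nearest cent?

Cost per g of fiber: black beans $0.0850, carrots $0.1167, sunflower seeds $0.2000.
With no serving limits, use only black beans: 38 g / 10 g = 3.8 servings × $0.85 = $3.23.

$3.23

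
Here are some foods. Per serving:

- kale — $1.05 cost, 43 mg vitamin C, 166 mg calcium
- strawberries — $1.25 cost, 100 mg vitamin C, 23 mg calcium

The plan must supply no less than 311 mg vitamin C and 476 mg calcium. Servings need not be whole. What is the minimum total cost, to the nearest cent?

$5.22

Minimising a linear cost over {vitamin C ≥ 311, calcium ≥ 476, servings ≥ 0} — the optimum is at a vertex, using one or two foods.
kale only: max(311/43, 476/166) = 7.233 servings → $7.59.
strawberries only: max(311/100, 476/23) = 20.7 servings → $25.87.
kale + strawberries with both tight: 2.591 servings and 1.996 servings → $5.22.
So the least-cost plan costs $5.22.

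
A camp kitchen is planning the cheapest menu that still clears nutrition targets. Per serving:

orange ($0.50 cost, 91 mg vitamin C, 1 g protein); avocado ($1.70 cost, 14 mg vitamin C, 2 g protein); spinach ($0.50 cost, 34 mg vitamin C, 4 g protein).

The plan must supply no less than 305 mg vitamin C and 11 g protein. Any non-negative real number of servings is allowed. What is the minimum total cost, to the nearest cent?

$2.34

Check every corner: each single food scaled to meet both minima, and each pair solved so both constraints bind.
orange only: max(305/91, 11/1) = 11 servings → $5.50.
avocado only: max(305/14, 11/2) = 21.79 servings → $37.04.
spinach only: max(305/34, 11/4) = 8.971 servings → $4.49.
orange + avocado with both tight: 2.714 servings and 4.143 servings → $8.40.
orange + spinach with both tight: 2.564 servings and 2.109 servings → $2.34.
avocado + spinach: intersection lies outside the first quadrant.
The minimum over all feasible corners is $2.34.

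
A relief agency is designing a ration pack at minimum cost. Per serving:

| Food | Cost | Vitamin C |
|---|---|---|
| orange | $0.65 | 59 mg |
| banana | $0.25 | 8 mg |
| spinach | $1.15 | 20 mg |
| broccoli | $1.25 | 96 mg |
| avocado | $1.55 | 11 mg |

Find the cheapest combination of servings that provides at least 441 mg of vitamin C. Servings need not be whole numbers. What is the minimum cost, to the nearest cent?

Cost per mg of vitamin C: orange $0.0110, broccoli $0.0130, banana $0.0312, spinach $0.0575, avocado $0.1409.
With no serving limits, use only orange: 441 mg / 59 mg = 7.475 servings × $0.65 = $4.86.

$4.86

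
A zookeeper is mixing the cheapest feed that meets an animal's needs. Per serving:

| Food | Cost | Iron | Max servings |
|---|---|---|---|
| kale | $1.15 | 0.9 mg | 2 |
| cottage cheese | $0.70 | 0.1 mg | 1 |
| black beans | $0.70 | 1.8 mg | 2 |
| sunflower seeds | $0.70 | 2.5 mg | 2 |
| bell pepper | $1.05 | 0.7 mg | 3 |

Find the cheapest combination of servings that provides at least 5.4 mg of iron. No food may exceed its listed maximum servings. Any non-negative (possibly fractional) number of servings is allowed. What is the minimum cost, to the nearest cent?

Cost per mg of iron: sunflower seeds $0.2800, black beans $0.3889, kale $1.2778, bell pepper $1.5000, cottage cheese $7.0000.
Take 2 servings of sunflower seeds: +5.0 mg iron for $1.40 (total $1.40, still need 0.4 mg).
Take 0.2222 servings of black beans: +0.4 mg iron for $0.16 (total $1.56, still need 0.0 mg).
Greedy by cheapest-per-mg is optimal for a single linear constraint, so the minimum cost is $1.56.

$1.56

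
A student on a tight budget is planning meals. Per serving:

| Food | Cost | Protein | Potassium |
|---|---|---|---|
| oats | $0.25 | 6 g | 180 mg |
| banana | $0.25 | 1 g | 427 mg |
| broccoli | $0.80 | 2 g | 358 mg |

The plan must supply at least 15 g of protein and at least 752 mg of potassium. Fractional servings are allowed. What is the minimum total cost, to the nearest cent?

$0.78

At the optimum either one food covers both requirements or two foods hit both targets exactly; no other combination can be cheaper.
oats only: max(15/6, 752/180) = 4.178 servings → $1.04.
banana only: max(15/1, 752/427) = 15 servings → $3.75.
broccoli only: max(15/2, 752/358) = 7.5 servings → $6.00.
oats + banana with both tight: 2.373 servings and 0.7607 servings → $0.78.
oats + broccoli with both tight: 2.162 servings and 1.013 servings → $1.35.
banana + broccoli with both targets exact would need a negative amount; discard.
So the least-cost plan costs $0.78.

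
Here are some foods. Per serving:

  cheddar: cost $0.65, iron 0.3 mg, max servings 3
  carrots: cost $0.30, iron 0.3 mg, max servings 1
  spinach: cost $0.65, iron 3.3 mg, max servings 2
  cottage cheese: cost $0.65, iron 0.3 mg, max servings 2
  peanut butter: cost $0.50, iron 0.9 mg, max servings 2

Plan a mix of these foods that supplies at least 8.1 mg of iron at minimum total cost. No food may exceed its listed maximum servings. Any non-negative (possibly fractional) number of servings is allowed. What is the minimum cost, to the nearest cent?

Cost per mg of iron: spinach $0.1970, peanut butter $0.5556, carrots $1.0000, cheddar $2.1667, cottage cheese $2.1667.
Take 2 servings of spinach: +6.6 mg iron for $1.30 (total $1.30, still need 1.5 mg).
Take 1.667 servings of peanut butter: +1.5 mg iron for $0.83 (total $2.13, still need 0.0 mg).
Filling from the cheapest source first is optimal under one linear minimum: $2.13.

$2.13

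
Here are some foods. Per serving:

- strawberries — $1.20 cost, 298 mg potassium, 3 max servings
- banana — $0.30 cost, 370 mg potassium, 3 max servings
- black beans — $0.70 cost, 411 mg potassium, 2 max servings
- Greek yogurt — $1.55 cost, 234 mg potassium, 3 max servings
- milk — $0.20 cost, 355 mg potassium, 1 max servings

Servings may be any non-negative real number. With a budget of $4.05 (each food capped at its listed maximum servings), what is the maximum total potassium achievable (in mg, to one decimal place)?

Potassium per dollar: milk 1775, banana 1233, black beans 587.1, strawberries 248.3, Greek yogurt 151.
Take 1 serving of milk: spends $0.20, +355.0 mg potassium (running total 355.0 mg).
Take 3 servings of banana: spends $0.90, +1110.0 mg potassium (running total 1465.0 mg).
Take 2 servings of black beans: spends $1.40, +822.0 mg potassium (running total 2287.0 mg).
Take 1.292 servings of strawberries: spends $1.55, +384.9 mg potassium (running total 2671.9 mg).
Filling greedily by potassium-per-dollar is optimal for one linear limit, giving 2671.9 mg.

2671.9 mg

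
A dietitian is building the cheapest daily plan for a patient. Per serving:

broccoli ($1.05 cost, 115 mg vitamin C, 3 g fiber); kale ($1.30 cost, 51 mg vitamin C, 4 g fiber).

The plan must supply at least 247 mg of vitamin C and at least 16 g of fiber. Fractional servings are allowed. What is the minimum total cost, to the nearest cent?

$5.24

With two linear requirements the optimum uses one or two foods; enumerate the corners.
broccoli only: max(247/115, 16/3) = 5.333 servings → $5.60.
kale only: max(247/51, 16/4) = 4.843 servings → $6.30.
broccoli + kale with both tight: 0.5603 servings and 3.58 servings → $5.24.
So the least-cost plan costs $5.24.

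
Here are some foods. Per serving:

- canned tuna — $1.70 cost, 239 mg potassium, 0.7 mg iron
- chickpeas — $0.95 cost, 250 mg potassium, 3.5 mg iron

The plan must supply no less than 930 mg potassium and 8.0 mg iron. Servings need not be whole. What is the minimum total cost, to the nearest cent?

For a min-cost LP with two ≥-constraints, a basic feasible solution has at most two positive variables.
canned tuna only: max(930/239, 8.0/0.7) = 11.43 servings → $19.43.
chickpeas only: max(930/250, 8.0/3.5) = 3.72 servings → $3.53.
canned tuna + chickpeas with both tight: 1.897 servings and 1.906 servings → $5.04.
Cheapest feasible corner: $3.53.

$3.53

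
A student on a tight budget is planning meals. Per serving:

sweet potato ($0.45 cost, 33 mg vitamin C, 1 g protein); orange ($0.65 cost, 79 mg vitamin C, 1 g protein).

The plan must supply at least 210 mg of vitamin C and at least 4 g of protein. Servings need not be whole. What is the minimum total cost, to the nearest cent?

$2.14

This is a tiny linear program; its minimum lies at a vertex of the feasible set. List the vertices and price them.
sweet potato only: max(210/33, 4/1) = 6.364 servings → $2.86.
orange only: max(210/79, 4/1) = 4 servings → $2.60.
sweet potato + orange with both tight: 2.304 servings and 1.696 servings → $2.14.
The minimum over all feasible corners is $2.14.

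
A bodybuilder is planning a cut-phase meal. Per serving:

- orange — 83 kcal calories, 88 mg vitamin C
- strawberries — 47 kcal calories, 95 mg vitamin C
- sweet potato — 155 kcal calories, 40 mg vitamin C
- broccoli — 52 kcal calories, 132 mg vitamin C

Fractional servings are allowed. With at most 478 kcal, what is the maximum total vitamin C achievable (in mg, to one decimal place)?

Vitamin C per kcal: broccoli 2.538, strawberries 2.021, orange 1.06, sweet potato 0.2581.
With no serving limits, spend the whole calories allowance on broccoli: 478 kcal / 52 kcal × 132 mg = 1213.4 mg.

1213.4 mg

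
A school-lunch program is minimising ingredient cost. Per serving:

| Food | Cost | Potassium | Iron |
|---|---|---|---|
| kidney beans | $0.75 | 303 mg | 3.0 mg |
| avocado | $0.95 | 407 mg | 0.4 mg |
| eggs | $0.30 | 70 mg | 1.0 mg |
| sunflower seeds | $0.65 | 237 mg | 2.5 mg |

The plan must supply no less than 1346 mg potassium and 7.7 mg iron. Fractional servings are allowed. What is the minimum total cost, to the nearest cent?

$3.24

A basic optimal solution has at most two foods positive. Try each food alone and each pair with both targets met exactly.
kidney beans only: max(1346/303, 7.7/3.0) = 4.442 servings → $3.33.
avocado only: max(1346/407, 7.7/0.4) = 19.25 servings → $18.29.
eggs only: max(1346/70, 7.7/1.0) = 19.23 servings → $5.77.
sunflower seeds only: max(1346/237, 7.7/2.5) = 5.679 servings → $3.69.
kidney beans + avocado with both tight: 2.36 servings and 1.55 servings → $3.24.
kidney beans + eggs: intersection lies outside the first quadrant.
kidney beans + sunflower seeds with both targets exact would need a negative amount; discard.
avocado + eggs with both tight: 2.129 servings and 6.848 servings → $4.08.
avocado + sunflower seeds with both tight: 1.669 servings and 2.813 servings → $3.41.
eggs + sunflower seeds with both targets exact would need a negative amount; discard.
The minimum over all feasible corners is $3.24.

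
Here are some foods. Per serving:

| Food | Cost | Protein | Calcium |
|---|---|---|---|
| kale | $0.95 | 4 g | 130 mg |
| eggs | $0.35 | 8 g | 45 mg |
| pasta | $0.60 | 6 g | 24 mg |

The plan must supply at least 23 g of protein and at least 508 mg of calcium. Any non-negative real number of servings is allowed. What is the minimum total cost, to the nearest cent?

$3.74

Two binding constraints pin down two serving amounts, so the optimal mix uses at most two foods. The candidates are each food alone (scaled to the tighter of protein/calcium) and each pair with both constraints tight.
kale only: max(23/4, 508/130) = 5.75 servings → $5.46.
eggs only: max(23/8, 508/45) = 11.29 servings → $3.95.
pasta only: max(23/6, 508/24) = 21.17 servings → $12.70.
kale + eggs with both tight: 3.522 servings and 1.114 servings → $3.74.
kale + pasta with both tight: 3.649 servings and 1.401 servings → $4.31.
eggs + pasta with both targets exact would need a negative amount; discard.
The minimum over all feasible corners is $3.74.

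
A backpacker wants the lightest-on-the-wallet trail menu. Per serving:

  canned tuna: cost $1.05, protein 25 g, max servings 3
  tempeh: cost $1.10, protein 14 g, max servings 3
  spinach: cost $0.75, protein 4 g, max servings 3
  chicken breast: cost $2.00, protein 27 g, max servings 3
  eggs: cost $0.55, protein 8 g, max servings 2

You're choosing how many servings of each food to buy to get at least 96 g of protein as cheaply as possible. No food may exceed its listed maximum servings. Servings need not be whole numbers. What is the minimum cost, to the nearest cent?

$4.62

Cost per g of protein: canned tuna $0.0420, eggs $0.0688, chicken breast $0.0741, tempeh $0.0786, spinach $0.1875.
Take 3 servings of canned tuna: +75.0 g protein for $3.15 (total $3.15, still need 21.0 g).
Take 2 servings of eggs: +16.0 g protein for $1.10 (total $4.25, still need 5.0 g).
Take 0.1852 servings of chicken breast: +5.0 g protein for $0.37 (total $4.62, still need 0.0 g).
Filling from the cheapest source first is optimal under one linear minimum: $4.62.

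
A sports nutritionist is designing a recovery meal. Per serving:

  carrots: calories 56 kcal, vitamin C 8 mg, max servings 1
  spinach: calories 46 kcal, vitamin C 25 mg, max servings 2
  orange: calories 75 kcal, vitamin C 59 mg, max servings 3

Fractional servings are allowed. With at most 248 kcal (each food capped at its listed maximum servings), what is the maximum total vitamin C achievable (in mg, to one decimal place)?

Vitamin C per kcal: orange 0.7867, spinach 0.5435, carrots 0.1429.
Take 3 servings of orange: uses 225 kcal, +177.0 mg vitamin C (running total 177.0 mg).
Take 0.5 servings of spinach: uses 23 kcal, +12.5 mg vitamin C (running total 189.5 mg).
Filling greedily by vitamin C-per-kcal is optimal for one linear limit, giving 189.5 mg.

189.5 mg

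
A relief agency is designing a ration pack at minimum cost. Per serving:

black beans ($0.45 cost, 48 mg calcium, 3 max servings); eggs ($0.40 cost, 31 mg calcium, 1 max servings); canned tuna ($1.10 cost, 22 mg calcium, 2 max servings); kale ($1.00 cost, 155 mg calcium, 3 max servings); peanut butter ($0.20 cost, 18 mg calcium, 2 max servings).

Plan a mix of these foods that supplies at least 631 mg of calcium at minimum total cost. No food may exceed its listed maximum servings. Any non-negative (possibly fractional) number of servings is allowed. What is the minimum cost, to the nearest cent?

Cost per mg of calcium: kale $0.0065, black beans $0.0094, peanut butter $0.0111, eggs $0.0129, canned tuna $0.0500.
Take 3 servings of kale: +465.0 mg calcium for $3.00 (total $3.00, still need 166.0 mg).
Take 3 servings of black beans: +144.0 mg calcium for $1.35 (total $4.35, still need 22.0 mg).
Take 1.222 servings of peanut butter: +22.0 mg calcium for $0.24 (total $4.59, still need 0.0 mg).
Greedy by cheapest-per-mg is optimal for a single linear constraint, so the minimum cost is $4.59.

$4.59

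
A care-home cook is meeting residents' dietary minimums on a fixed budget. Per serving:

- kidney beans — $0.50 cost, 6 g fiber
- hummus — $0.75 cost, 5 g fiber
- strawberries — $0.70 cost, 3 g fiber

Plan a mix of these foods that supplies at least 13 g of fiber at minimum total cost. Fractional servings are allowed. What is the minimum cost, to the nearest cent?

Cost per g of fiber: kidney beans $0.0833, hummus $0.1500, strawberries $0.2333.
With no serving limits, use only kidney beans: 13 g / 6 g = 2.167 servings × $0.50 = $1.08.

$1.08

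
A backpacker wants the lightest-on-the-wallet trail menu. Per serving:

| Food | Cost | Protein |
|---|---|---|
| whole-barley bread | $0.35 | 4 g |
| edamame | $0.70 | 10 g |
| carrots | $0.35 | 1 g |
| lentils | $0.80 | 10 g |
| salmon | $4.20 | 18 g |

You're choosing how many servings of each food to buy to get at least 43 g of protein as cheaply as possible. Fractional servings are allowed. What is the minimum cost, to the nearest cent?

Cost per g of protein: edamame $0.0700, lentils $0.0800, whole-barley bread $0.0875, salmon $0.2333, carrots $0.3500.
With no serving limits, use only edamame: 43 g / 10 g = 4.3 servings × $0.70 = $3.01.

$3.01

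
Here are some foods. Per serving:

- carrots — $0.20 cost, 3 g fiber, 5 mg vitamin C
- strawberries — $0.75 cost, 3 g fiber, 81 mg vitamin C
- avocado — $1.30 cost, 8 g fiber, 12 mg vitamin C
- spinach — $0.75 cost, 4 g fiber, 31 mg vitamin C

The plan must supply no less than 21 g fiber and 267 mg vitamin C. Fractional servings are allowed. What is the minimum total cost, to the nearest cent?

Two binding constraints pin down two serving amounts, so the optimal mix uses at most two foods. The candidates are each food alone (scaled to the tighter of fiber/vitamin C) and each pair with both constraints tight.
carrots only: max(21/3, 267/5) = 53.4 servings → $10.68.
strawberries only: max(21/3, 267/81) = 7 servings → $5.25.
avocado only: max(21/8, 267/12) = 22.25 servings → $28.93.
spinach only: max(21/4, 267/31) = 8.613 servings → $6.46.
carrots + strawberries with both tight: 3.947 servings and 3.053 servings → $3.08.
carrots + avocado: the both-tight solution has a negative serving — not a feasible corner.
carrots + spinach with both targets exact would need a negative amount; discard.
strawberries + avocado with both tight: 3.078 servings and 1.471 servings → $4.22.
strawberries + spinach with both tight: 1.805 servings and 3.896 servings → $4.28.
avocado + spinach: the both-tight solution has a negative serving — not a feasible corner.
Cheapest feasible corner: $3.08.

$3.08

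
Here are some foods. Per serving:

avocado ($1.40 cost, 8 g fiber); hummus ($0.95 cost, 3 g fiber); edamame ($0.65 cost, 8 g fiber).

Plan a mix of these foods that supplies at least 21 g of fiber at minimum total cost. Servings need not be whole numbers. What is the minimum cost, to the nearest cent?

$1.71

Cost per g of fiber: edamame $0.0813, avocado $0.1750, hummus $0.3167.
With no serving limits, use only edamame: 21 g / 8 g = 2.625 servings × $0.65 = $1.71.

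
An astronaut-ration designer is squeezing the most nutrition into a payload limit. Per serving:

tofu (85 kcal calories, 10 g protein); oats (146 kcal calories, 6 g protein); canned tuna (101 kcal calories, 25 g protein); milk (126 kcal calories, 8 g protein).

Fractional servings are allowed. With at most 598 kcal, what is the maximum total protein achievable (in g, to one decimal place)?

Protein per kcal: canned tuna 0.2475, tofu 0.1176, milk 0.06349, oats 0.0411.
With no serving limits, spend the whole calories allowance on canned tuna: 598 kcal / 101 kcal × 25 g = 148.0 g.

148.0 g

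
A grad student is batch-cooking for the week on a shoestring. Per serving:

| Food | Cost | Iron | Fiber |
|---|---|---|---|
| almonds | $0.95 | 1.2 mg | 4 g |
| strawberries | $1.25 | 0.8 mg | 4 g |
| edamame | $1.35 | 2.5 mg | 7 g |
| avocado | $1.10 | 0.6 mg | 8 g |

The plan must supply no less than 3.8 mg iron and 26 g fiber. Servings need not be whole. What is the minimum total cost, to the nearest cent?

almonds only: max(3.8/1.2, 26/4) = 6.5 servings → $6.17.
strawberries only: max(3.8/0.8, 26/4) = 6.5 servings → $8.12.
edamame only: max(3.8/2.5, 26/7) = 3.714 servings → $5.01.
avocado only: max(3.8/0.6, 26/8) = 6.333 servings → $6.97.
almonds + strawberries with both targets exact would need a negative amount; discard.
almonds + edamame: the both-tight solution has a negative serving — not a feasible corner.
almonds + avocado with both tight: 2.056 servings and 2.222 servings → $4.40.
strawberries + edamame: intersection lies outside the first quadrant.
strawberries + avocado with both tight: 3.7 servings and 1.4 servings → $6.17.
edamame + avocado with both tight: 0.9367 servings and 2.43 servings → $3.94.
So the least-cost plan costs $3.94.

$3.94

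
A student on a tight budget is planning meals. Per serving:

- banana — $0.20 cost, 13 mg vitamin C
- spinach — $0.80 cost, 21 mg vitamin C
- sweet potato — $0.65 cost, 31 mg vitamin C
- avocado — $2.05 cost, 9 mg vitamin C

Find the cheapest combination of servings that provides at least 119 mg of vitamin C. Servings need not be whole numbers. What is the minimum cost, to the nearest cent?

$1.83

Cost per mg of vitamin C: banana $0.0154, sweet potato $0.0210, spinach $0.0381, avocado $0.2278.
With no serving limits, use only banana: 119 mg / 13 mg = 9.154 servings × $0.20 = $1.83.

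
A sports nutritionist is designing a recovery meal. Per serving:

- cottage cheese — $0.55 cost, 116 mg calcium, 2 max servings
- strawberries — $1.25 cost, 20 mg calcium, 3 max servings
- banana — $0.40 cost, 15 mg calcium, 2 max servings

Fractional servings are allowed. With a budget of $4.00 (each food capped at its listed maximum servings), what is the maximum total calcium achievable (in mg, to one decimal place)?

Calcium per dollar: cottage cheese 210.9, banana 37.5, strawberries 16.
Take 2 servings of cottage cheese: spends $1.10, +232.0 mg calcium (running total 232.0 mg).
Take 2 servings of banana: spends $0.80, +30.0 mg calcium (running total 262.0 mg).
Take 1.68 servings of strawberries: spends $2.10, +33.6 mg calcium (running total 295.6 mg).
Filling greedily by calcium-per-dollar is optimal for one linear limit, giving 295.6 mg.

295.6 mg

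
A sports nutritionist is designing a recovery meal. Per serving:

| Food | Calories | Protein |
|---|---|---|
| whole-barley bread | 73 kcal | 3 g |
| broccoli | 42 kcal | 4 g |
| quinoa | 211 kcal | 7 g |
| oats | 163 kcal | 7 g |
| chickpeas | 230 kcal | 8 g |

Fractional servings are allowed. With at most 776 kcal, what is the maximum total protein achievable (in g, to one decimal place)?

73.9 g

Protein per kcal: broccoli 0.09524, oats 0.04294, whole-barley bread 0.0411, chickpeas 0.03478, quinoa 0.03318.
With no serving limits, spend the whole calories allowance on broccoli: 776 kcal / 42 kcal × 4 g = 73.9 g.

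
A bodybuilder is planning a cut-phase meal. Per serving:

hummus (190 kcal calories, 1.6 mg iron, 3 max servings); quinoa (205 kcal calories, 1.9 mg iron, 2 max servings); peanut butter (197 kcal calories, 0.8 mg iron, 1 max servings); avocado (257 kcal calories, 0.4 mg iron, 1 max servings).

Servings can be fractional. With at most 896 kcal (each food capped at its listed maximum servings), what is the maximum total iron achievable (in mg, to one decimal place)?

Iron per kcal: quinoa 0.009268, hummus 0.008421, peanut butter 0.004061, avocado 0.001556.
Take 2 servings of quinoa: uses 410 kcal, +3.8 mg iron (running total 3.8 mg).
Take 2.558 servings of hummus: uses 486 kcal, +4.1 mg iron (running total 7.9 mg).
Greedy by best ratio exhausts the calories allowance optimally: 7.9 mg.

7.9 mg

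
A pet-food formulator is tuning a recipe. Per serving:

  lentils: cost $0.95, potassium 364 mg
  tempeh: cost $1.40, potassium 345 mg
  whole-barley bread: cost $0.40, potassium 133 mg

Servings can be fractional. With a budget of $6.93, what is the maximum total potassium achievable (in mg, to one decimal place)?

Potassium per dollar: lentils 383.2, whole-barley bread 332.5, tempeh 246.4.
With no serving limits, spend the whole cost allowance on lentils: $6.93 / $0.95 × 364 mg = 2655.3 mg.

2655.3 mg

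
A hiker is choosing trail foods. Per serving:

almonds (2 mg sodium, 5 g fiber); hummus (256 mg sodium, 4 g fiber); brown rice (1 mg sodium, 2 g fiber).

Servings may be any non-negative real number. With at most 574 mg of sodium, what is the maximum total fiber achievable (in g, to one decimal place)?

Fiber per mg sodium: almonds 2.5, brown rice 2, hummus 0.01562.
With no serving limits, spend the whole sodium allowance on almonds: 574 mg / 2 mg × 5 g = 1435.0 g.

1435.0 g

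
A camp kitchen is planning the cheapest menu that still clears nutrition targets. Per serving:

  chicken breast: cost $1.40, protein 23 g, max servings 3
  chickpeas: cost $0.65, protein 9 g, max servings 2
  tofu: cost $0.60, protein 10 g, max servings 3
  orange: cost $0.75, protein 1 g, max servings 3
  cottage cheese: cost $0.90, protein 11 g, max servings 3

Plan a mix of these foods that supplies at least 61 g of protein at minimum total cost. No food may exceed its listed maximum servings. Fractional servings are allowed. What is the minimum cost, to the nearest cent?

Cost per g of protein: tofu $0.0600, chicken breast $0.0609, chickpeas $0.0722, cottage cheese $0.0818, orange $0.7500.
Take 3 servings of tofu: +30.0 g protein for $1.80 (total $1.80, still need 31.0 g).
Take 1.348 servings of chicken breast: +31.0 g protein for $1.89 (total $3.69, still need 0.0 g).
Filling from the cheapest source first is optimal under one linear minimum: $3.69.

$3.69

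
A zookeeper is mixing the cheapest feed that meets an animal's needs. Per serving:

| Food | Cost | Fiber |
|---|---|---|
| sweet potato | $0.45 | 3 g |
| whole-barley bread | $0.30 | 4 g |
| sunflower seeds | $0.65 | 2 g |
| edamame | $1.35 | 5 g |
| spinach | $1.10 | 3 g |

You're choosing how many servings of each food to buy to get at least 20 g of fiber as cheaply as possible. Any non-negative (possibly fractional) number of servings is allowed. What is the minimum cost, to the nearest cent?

Cost per g of fiber: whole-barley bread $0.0750, sweet potato $0.1500, edamame $0.2700, sunflower seeds $0.3250, spinach $0.3667.
With no serving limits, use only whole-barley bread: 20 g / 4 g = 5 servings × $0.30 = $1.50.

$1.50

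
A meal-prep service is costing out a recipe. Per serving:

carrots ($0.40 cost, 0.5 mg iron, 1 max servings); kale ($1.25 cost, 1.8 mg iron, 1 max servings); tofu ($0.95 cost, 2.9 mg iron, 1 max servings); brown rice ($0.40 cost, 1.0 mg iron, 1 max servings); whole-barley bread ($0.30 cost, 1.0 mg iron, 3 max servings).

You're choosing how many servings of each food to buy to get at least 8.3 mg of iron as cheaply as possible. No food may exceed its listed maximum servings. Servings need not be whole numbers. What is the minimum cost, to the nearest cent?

Cost per mg of iron: whole-barley bread $0.3000, tofu $0.3276, brown rice $0.4000, kale $0.6944, carrots $0.8000.
Take 3 servings of whole-barley bread: +3.0 mg iron for $0.90 (total $0.90, still need 5.3 mg).
Take 1 serving of tofu: +2.9 mg iron for $0.95 (total $1.85, still need 2.4 mg).
Take 1 serving of brown rice: +1.0 mg iron for $0.40 (total $2.25, still need 1.4 mg).
Take 0.7778 servings of kale: +1.4 mg iron for $0.97 (total $3.22, still need 0.0 mg).
Greedy by cheapest-per-mg is optimal for a single linear constraint, so the minimum cost is $3.22.

$3.22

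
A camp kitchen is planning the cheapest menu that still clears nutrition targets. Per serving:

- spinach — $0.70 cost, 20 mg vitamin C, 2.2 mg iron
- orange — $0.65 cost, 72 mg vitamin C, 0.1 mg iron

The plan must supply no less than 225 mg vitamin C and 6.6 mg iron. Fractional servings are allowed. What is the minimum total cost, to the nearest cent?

Compare the cost at each extreme point of the feasible region.
spinach only: max(225/20, 6.6/2.2) = 11.25 servings → $7.88.
orange only: max(225/72, 6.6/0.1) = 66 servings → $42.90.
spinach + orange with both tight: 2.895 servings and 2.321 servings → $3.53.
So the least-cost plan costs $3.53.

$3.53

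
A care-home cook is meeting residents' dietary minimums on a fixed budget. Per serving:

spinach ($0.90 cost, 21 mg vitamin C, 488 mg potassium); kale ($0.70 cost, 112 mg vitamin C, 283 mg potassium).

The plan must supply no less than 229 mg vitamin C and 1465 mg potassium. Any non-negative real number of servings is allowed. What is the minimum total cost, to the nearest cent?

spinach only: max(229/21, 1465/488) = 10.9 servings → $9.81.
kale only: max(229/112, 1465/283) = 5.177 servings → $3.62.
spinach + kale with both tight: 2.038 servings and 1.663 servings → $3.00.
So the least-cost plan costs $3.00.

$3.00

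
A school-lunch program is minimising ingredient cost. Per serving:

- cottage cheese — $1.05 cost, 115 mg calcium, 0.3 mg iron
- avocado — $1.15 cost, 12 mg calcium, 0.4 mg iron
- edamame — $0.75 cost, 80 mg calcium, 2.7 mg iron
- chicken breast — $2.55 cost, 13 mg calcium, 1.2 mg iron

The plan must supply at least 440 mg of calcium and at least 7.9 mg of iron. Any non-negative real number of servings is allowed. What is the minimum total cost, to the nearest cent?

The cheapest plan sits at a corner of the feasible region — with two constraints it uses at most two foods.
cottage cheese only: max(440/115, 7.9/0.3) = 26.33 servings → $27.65.
avocado only: max(440/12, 7.9/0.4) = 36.67 servings → $42.17.
edamame only: max(440/80, 7.9/2.7) = 5.5 servings → $4.12.
chicken breast only: max(440/13, 7.9/1.2) = 33.85 servings → $86.31.
cottage cheese + avocado with both tight: 1.915 servings and 18.31 servings → $23.07.
cottage cheese + edamame with both tight: 1.941 servings and 2.71 servings → $4.07.
cottage cheese + chicken breast with both tight: 3.172 servings and 5.79 servings → $18.10.
avocado + edamame: the both-tight solution has a negative serving — not a feasible corner.
avocado + chicken breast: the both-tight solution has a negative serving — not a feasible corner.
edamame + chicken breast: the both-tight solution has a negative serving — not a feasible corner.
The minimum over all feasible corners is $4.07.

$4.07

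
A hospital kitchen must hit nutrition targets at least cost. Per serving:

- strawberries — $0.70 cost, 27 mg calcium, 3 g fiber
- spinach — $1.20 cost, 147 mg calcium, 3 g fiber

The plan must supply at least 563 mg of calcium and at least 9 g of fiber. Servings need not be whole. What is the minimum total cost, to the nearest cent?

$4.60

Check every corner: each single food scaled to meet both minima, and each pair solved so both constraints bind.
strawberries only: max(563/27, 9/3) = 20.85 servings → $14.60.
spinach only: max(563/147, 9/3) = 3.83 servings → $4.60.
strawberries + spinach: the both-tight solution has a negative serving — not a feasible corner.
So the least-cost plan costs $4.60.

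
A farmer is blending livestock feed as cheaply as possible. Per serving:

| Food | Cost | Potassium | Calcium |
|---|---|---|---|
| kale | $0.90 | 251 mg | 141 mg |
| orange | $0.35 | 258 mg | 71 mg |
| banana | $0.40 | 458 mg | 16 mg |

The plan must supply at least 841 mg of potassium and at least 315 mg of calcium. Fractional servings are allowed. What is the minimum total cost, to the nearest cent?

$1.55

A basic optimal solution has at most two foods positive. Try each food alone and each pair with both targets met exactly.
kale only: max(841/251, 315/141) = 3.351 servings → $3.02.
orange only: max(841/258, 315/71) = 4.437 servings → $1.55.
banana only: max(841/458, 315/16) = 19.69 servings → $7.88.
kale + orange with both tight: 1.162 servings and 2.129 servings → $1.79.
kale + banana with both tight: 2.16 servings and 0.6525 servings → $2.20.
orange + banana: intersection lies outside the first quadrant.
Cheapest feasible corner: $1.55.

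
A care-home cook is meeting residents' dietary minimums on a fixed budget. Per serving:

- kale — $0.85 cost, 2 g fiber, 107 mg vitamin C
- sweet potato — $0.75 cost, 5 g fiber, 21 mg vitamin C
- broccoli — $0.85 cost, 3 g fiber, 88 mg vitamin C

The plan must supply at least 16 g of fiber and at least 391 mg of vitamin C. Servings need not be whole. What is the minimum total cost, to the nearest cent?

$4.12

A basic optimal solution has at most two foods positive. Try each food alone and each pair with both targets met exactly.
kale only: max(16/2, 391/107) = 8 servings → $6.80.
sweet potato only: max(16/5, 391/21) = 18.62 servings → $13.96.
broccoli only: max(16/3, 391/88) = 5.333 servings → $4.53.
kale + sweet potato with both tight: 3.284 servings and 1.886 servings → $4.21.
kale + broccoli with both targets exact would need a negative amount; discard.
sweet potato + broccoli with both tight: 0.6233 servings and 4.294 servings → $4.12.
The minimum over all feasible corners is $4.12.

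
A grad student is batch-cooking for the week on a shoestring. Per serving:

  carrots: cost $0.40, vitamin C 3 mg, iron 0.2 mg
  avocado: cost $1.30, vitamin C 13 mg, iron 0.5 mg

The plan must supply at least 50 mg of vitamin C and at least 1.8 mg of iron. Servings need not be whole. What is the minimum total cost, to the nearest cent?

$5.00

Minimising a linear cost over {vitamin C ≥ 50, iron ≥ 1.8, servings ≥ 0} — the optimum is at a vertex, using one or two foods.
carrots only: max(50/3, 1.8/0.2) = 16.67 servings → $6.67.
avocado only: max(50/13, 1.8/0.5) = 3.846 servings → $5.00.
carrots + avocado: the both-tight solution has a negative serving — not a feasible corner.
So the least-cost plan costs $5.00.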